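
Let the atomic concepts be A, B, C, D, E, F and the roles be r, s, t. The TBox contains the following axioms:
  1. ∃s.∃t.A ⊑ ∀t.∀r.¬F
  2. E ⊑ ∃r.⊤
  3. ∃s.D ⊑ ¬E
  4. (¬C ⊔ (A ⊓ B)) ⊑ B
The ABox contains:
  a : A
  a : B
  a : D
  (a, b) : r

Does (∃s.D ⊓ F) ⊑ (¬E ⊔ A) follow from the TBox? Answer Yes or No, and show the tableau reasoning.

Yes

1. (∃s.D ⊓ F) ⊑ (¬E ⊔ A)  ⇔  ((∃s.D ⊓ F) ⊓ (E ⊓ ¬A)) unsat w.r.t. T
   all branches close; clash {E, ¬E} at x₀
2. Hence (∃s.D ⊓ F) ⊑ (¬E ⊔ A): entailed.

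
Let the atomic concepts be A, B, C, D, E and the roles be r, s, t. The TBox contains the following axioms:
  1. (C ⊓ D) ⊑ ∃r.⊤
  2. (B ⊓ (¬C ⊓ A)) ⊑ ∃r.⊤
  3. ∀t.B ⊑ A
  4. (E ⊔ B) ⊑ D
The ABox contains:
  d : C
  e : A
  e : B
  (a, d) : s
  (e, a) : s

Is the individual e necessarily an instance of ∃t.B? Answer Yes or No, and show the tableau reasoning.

No

1. e : ∃t.B?  L(e) = {A, B} ∪ {∀t.¬B}
   open: L(e) ⊇ {A, B, D, ¬C, ∀t.¬B, …} (+ ∃-successors) — e ∉ ∃t.B possible
2. Hence e : ∃t.B: not entailed.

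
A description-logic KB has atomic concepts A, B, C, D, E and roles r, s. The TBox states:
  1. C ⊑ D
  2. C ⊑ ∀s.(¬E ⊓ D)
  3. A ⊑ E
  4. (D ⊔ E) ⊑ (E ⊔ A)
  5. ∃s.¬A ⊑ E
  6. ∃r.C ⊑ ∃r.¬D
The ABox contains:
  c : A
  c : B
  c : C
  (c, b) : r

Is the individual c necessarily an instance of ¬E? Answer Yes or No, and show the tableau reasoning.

1. c : ¬E?  L(c) = {A, B, C} ∪ {E}
   apply at c: C⊑D; C⊑∀s.(¬E ⊓ D)
   open: L(c) ⊇ {A, B, C, D, E, …} — c ∉ ¬E possible
2. Hence c : ¬E: not entailed.

No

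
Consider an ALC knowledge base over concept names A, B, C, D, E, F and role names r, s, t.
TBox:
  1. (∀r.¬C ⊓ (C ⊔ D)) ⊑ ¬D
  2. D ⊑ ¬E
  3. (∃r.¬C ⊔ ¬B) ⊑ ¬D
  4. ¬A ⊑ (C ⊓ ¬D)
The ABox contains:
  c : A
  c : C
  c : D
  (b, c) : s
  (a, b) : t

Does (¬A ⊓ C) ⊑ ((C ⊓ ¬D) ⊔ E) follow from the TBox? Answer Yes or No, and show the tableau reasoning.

1. (¬A ⊓ C) ⊑ ((C ⊓ ¬D) ⊔ E)  ⇔  ((¬A ⊓ C) ⊓ ((¬C ⊔ D) ⊓ ¬E)) unsat w.r.t. T
   all branches close; clash {D, ¬D} at x₀
2. Hence (¬A ⊓ C) ⊑ ((C ⊓ ¬D) ⊔ E): entailed.

Yes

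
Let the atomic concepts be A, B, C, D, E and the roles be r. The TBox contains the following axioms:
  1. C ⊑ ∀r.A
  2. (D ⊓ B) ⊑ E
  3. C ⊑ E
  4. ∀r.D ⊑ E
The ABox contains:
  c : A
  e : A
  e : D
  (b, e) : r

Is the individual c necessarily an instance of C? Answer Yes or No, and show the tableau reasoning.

No

1. c : C?  L(c) = {A} ∪ {¬C}
   open: L(c) ⊇ {A, ¬C, ¬D, ∃r.¬D} (+ ∃-successors) — c ∉ C possible
2. Hence c : C: not entailed.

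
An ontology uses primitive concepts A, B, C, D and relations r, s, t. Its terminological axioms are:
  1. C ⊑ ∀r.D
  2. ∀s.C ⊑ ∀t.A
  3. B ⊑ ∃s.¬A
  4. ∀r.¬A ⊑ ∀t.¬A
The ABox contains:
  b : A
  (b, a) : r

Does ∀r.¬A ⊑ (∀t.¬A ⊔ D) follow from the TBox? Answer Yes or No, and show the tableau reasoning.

1. ∀r.¬A ⊑ (∀t.¬A ⊔ D)  ⇔  (∀r.¬A ⊓ (∃t.A ⊓ ¬D)) unsat w.r.t. T
   all branches close; clash {A, ¬A} at an ∃-successor
2. Hence ∀r.¬A ⊑ (∀t.¬A ⊔ D): entailed.

Yes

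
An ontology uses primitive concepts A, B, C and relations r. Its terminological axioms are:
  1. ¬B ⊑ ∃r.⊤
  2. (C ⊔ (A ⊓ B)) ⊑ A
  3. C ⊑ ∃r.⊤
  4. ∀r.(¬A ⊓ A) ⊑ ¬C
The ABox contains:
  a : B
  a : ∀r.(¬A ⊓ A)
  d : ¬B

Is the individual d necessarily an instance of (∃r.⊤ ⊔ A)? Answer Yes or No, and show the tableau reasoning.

Yes

1. d : (∃r.⊤ ⊔ A)?  L(d) = {¬B} ∪ {(∀r.⊥ ⊓ ¬A)}
   clash {A, ¬A} at d — d ∈ (∃r.⊤ ⊔ A)
2. Hence d : (∃r.⊤ ⊔ A): entailed.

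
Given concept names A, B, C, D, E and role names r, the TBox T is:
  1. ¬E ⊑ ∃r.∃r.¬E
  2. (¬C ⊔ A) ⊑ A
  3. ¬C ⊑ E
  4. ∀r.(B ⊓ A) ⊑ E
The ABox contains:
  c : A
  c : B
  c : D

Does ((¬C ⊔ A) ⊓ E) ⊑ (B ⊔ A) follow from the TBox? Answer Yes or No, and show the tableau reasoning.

1. ((¬C ⊔ A) ⊓ E) ⊑ (B ⊔ A)  ⇔  (((¬C ⊔ A) ⊓ E) ⊓ (¬B ⊓ ¬A)) unsat w.r.t. T
   all branches close; clash {A, ¬A} at x₀
2. Hence ((¬C ⊔ A) ⊓ E) ⊑ (B ⊔ A): entailed.

Yes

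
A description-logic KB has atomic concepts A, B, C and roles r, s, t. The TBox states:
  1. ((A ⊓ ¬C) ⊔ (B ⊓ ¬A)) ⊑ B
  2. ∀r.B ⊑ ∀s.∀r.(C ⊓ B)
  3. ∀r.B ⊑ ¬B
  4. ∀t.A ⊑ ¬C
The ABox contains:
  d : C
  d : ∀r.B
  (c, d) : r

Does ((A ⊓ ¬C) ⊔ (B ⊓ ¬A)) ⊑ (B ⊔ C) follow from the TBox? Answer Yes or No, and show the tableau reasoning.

Yes

1. ((A ⊓ ¬C) ⊔ (B ⊓ ¬A)) ⊑ (B ⊔ C)  ⇔  (((A ⊓ ¬C) ⊔ (B ⊓ ¬A)) ⊓ (¬B ⊓ ¬C)) unsat w.r.t. T
   all branches close; clash {B, ¬B} at x₀
2. Hence ((A ⊓ ¬C) ⊔ (B ⊓ ¬A)) ⊑ (B ⊔ C): entailed.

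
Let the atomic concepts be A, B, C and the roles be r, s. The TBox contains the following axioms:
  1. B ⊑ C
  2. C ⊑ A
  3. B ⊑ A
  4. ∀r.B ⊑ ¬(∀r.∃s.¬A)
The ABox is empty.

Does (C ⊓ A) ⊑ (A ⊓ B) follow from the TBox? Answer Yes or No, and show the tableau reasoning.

1. (C ⊓ A) ⊑ (A ⊓ B)  ⇔  ((C ⊓ A) ⊓ (¬A ⊔ ¬B)) unsat w.r.t. T
   open: L(x₀) ⊇ {A, C, ¬B, ∃r.¬B} (+ ∃-successors)
2. Hence (C ⊓ A) ⊑ (A ⊓ B): not entailed.

No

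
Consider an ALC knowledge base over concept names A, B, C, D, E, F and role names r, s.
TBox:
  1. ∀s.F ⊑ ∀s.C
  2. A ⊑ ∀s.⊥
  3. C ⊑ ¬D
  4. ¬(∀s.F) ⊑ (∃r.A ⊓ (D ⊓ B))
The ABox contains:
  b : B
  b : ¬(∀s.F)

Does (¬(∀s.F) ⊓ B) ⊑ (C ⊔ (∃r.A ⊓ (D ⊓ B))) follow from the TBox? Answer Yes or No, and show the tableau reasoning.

1. (¬(∀s.F) ⊓ B) ⊑ (C ⊔ (∃r.A ⊓ (D ⊓ B)))  ⇔  ((∃s.¬F ⊓ B) ⊓ (¬C ⊓ (∀r.¬A ⊔ (¬D ⊔ ¬B)))) unsat w.r.t. T
   all branches close; clash {B, ¬B} at x₀
2. Hence (¬(∀s.F) ⊓ B) ⊑ (C ⊔ (∃r.A ⊓ (D ⊓ B))): entailed.

Yes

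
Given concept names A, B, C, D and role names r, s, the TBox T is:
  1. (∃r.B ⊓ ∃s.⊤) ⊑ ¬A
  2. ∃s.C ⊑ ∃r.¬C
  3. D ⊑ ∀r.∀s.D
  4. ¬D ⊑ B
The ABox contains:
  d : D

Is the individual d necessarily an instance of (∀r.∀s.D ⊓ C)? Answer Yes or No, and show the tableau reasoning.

1. d : (∀r.∀s.D ⊓ C)?  L(d) = {D} ∪ {(∃r.∃s.¬D ⊔ ¬C)}
   apply at d: D⊑∀r.∀s.D
   open: L(d) ⊇ {D, ¬C, ∀r.¬B, ∀r.∀s.D, ∀s.¬C} — d ∉ (∀r.∀s.D ⊓ C) possible
2. Hence d : (∀r.∀s.D ⊓ C): not entailed.

No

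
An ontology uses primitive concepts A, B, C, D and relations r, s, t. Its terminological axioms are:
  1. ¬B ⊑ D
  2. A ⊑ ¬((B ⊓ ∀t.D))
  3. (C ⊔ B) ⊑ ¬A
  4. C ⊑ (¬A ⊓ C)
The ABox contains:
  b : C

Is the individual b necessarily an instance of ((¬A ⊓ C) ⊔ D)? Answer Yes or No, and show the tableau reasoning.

1. b : ((¬A ⊓ C) ⊔ D)?  L(b) = {C} ∪ {((A ⊔ ¬C) ⊓ ¬D)}
   clash {D, ¬D} at b — b ∈ ((¬A ⊓ C) ⊔ D)
2. Hence b : ((¬A ⊓ C) ⊔ D): entailed.

Yes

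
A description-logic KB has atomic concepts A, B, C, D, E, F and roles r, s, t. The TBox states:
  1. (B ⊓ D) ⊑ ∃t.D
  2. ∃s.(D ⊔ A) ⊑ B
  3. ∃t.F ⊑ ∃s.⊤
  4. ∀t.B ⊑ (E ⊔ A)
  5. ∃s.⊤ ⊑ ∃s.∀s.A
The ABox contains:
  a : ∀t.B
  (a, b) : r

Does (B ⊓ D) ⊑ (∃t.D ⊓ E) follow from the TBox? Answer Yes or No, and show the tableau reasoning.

No

1. (B ⊓ D) ⊑ (∃t.D ⊓ E)  ⇔  ((B ⊓ D) ⊓ (∀t.¬D ⊔ ¬E)) unsat w.r.t. T
   apply at x₀: (B ⊓ D)⊑∃t.D
   open: L(x₀) ⊇ {B, D, ¬E, ∀s.⊥, ∀t.¬F, …} (+ ∃-successors)
2. Hence (B ⊓ D) ⊑ (∃t.D ⊓ E): not entailed.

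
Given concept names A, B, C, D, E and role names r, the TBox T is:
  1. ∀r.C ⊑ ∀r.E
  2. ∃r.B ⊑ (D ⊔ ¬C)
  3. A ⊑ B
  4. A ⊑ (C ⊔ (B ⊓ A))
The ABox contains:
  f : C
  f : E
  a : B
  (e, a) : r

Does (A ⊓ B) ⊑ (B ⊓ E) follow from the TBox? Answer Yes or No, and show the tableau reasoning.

No

1. (A ⊓ B) ⊑ (B ⊓ E)  ⇔  ((A ⊓ B) ⊓ (¬B ⊔ ¬E)) unsat w.r.t. T
   apply at x₀: A⊑(C ⊔ (B ⊓ A))
   open: L(x₀) ⊇ {A, B, C, ¬E, ∀r.¬B, …} (+ ∃-successors)
2. Hence (A ⊓ B) ⊑ (B ⊓ E): not entailed.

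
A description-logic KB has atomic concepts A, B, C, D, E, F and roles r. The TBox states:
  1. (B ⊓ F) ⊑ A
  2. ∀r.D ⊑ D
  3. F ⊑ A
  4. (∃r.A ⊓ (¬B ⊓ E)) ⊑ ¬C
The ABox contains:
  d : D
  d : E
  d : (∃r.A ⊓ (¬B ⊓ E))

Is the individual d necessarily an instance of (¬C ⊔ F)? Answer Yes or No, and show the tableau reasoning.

Yes

1. d : (¬C ⊔ F)?  L(d) = {D, E, (∃r.A ⊓ (¬B ⊓ E))} ∪ {(C ⊓ ¬F)}
   clash {C, ¬C} at d — d ∈ (¬C ⊔ F)
2. Hence d : (¬C ⊔ F): entailed.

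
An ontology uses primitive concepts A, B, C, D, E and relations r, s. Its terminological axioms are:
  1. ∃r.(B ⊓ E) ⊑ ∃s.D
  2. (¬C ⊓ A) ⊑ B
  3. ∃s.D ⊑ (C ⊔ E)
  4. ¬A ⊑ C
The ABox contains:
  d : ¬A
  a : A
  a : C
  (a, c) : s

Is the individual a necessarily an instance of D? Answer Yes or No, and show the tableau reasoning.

1. a : D?  L(a) = {A, C} ∪ {¬D}
   open: L(a) ⊇ {A, C, ¬D, ∀r.(¬B ⊔ ¬E), ∀s.¬D} — a ∉ D possible
2. Hence a : D: not entailed.

No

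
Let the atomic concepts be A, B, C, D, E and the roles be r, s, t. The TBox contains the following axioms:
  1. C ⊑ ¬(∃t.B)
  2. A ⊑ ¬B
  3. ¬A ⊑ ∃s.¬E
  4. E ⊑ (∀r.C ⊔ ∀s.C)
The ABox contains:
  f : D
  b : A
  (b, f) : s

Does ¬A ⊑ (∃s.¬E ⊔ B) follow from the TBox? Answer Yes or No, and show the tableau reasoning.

1. ¬A ⊑ (∃s.¬E ⊔ B)  ⇔  (¬A ⊓ (∀s.E ⊓ ¬B)) unsat w.r.t. T
   all branches close; clash {E, ¬E} at an ∃-successor
2. Hence ¬A ⊑ (∃s.¬E ⊔ B): entailed.

Yes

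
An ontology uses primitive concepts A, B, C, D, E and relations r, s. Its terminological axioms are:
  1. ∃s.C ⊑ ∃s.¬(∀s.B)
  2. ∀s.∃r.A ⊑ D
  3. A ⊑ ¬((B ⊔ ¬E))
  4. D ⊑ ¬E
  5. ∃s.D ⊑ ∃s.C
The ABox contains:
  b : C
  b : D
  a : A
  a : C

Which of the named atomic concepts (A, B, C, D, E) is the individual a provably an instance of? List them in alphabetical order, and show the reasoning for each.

{A, C, E}

1. a : A?  L(a) = {A, C} ∪ {¬A}
   clash {A, ¬A} at a — a ∈ A
2. a : B?  L(a) = {A, C} ∪ {¬B}
   apply at a: A⊑¬((B ⊔ ¬E))
   open: L(a) ⊇ {A, C, E, ¬B, ¬D, …} (+ ∃-successors) — a ∉ B possible
3. a : C?  L(a) = {A, C} ∪ {¬C}
   clash {C, ¬C} at a — a ∈ C
4. a : D?  L(a) = {A, C} ∪ {¬D}
   apply at a: A⊑¬((B ⊔ ¬E))
   open: L(a) ⊇ {A, C, E, ¬B, ¬D, …} (+ ∃-successors) — a ∉ D possible
5. a : E?  L(a) = {A, C} ∪ {¬E}
   clash {E, ¬E} at a — a ∈ E
6. Entailed for a: {A, C, E}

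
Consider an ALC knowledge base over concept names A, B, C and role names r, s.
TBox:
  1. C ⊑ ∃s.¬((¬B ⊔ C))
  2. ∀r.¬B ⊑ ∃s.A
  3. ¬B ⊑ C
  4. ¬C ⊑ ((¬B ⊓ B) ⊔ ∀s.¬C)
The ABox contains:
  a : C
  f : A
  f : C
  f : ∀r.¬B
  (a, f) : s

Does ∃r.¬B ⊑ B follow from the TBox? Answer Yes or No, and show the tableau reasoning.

1. ∃r.¬B ⊑ B  ⇔  (∃r.¬B ⊓ ¬B) unsat w.r.t. T
   apply at x₀: ¬B⊑C
   open: L(x₀) ⊇ {C, ¬B, ∃r.B, ∃r.¬B, ∃s.(B ⊓ ¬C)} (+ ∃-successors)
2. Hence ∃r.¬B ⊑ B: not entailed.

No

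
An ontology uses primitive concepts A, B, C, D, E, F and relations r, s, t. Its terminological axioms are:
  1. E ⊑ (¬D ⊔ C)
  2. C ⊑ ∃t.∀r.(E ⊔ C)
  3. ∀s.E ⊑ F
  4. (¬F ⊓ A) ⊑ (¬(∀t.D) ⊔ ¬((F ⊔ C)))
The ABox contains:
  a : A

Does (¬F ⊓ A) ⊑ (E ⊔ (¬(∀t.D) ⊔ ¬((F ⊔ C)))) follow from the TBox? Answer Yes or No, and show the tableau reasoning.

Yes

1. (¬F ⊓ A) ⊑ (E ⊔ (¬(∀t.D) ⊔ ¬((F ⊔ C))))  ⇔  ((¬F ⊓ A) ⊓ (¬E ⊓ (∀t.D ⊓ (F ⊔ C)))) unsat w.r.t. T
   all branches close; clash {F, ¬F} at x₀
2. Hence (¬F ⊓ A) ⊑ (E ⊔ (¬(∀t.D) ⊔ ¬((F ⊔ C)))): entailed.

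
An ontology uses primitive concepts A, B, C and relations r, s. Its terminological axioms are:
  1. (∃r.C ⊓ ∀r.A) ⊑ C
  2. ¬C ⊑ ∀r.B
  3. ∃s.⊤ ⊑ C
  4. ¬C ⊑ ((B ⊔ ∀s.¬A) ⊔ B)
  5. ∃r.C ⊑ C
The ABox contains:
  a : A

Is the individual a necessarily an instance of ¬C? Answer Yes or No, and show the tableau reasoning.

No

1. a : ¬C?  L(a) = {A} ∪ {C}
   open: L(a) ⊇ {A, C} — a ∉ ¬C possible
2. Hence a : ¬C: not entailed.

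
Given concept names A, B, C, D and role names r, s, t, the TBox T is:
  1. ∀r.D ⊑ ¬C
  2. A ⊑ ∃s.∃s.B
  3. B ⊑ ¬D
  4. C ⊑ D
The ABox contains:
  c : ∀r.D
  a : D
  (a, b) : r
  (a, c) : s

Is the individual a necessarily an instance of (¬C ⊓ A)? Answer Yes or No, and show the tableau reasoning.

1. a : (¬C ⊓ A)?  L(a) = {D} ∪ {(C ⊔ ¬A)}
   open: L(a) ⊇ {C, D, ¬A, ¬B, ∃r.¬D} (+ ∃-successors) — a ∉ (¬C ⊓ A) possible
2. Hence a : (¬C ⊓ A): not entailed.

No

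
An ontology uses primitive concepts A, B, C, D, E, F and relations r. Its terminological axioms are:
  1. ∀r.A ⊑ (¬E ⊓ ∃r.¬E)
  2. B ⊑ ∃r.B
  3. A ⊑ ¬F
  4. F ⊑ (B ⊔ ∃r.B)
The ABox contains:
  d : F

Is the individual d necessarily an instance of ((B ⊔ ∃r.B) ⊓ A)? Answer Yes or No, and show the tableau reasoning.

1. d : ((B ⊔ ∃r.B) ⊓ A)?  L(d) = {F} ∪ {((¬B ⊓ ∀r.¬B) ⊔ ¬A)}
   apply at d: F⊑(B ⊔ ∃r.B)
   open: L(d) ⊇ {F, ¬A, ¬B, ∃r.B, ∃r.¬A} (+ ∃-successors) — d ∉ ((B ⊔ ∃r.B) ⊓ A) possible
2. Hence d : ((B ⊔ ∃r.B) ⊓ A): not entailed.

No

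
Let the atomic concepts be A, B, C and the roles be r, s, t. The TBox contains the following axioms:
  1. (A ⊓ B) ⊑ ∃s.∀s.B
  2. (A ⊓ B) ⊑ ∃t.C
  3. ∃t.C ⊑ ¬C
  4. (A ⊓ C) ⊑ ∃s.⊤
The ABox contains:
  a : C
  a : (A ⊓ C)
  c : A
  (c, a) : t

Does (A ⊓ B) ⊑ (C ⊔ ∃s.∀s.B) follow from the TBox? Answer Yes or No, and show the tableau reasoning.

1. (A ⊓ B) ⊑ (C ⊔ ∃s.∀s.B)  ⇔  ((A ⊓ B) ⊓ (¬C ⊓ ∀s.∃s.¬B)) unsat w.r.t. T
   all branches close; clash {B, ¬B} at an ∃-successor
2. Hence (A ⊓ B) ⊑ (C ⊔ ∃s.∀s.B): entailed.

Yes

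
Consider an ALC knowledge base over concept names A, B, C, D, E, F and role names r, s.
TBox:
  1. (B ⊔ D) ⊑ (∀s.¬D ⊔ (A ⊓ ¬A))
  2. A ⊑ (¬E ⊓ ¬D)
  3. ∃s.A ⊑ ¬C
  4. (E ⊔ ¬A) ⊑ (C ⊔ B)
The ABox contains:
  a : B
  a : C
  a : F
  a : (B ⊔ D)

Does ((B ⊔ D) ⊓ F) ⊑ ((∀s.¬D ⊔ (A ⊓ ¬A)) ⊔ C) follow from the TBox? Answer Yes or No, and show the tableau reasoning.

Yes

1. ((B ⊔ D) ⊓ F) ⊑ ((∀s.¬D ⊔ (A ⊓ ¬A)) ⊔ C)  ⇔  (((B ⊔ D) ⊓ F) ⊓ ((∃s.D ⊓ (¬A ⊔ A)) ⊓ ¬C)) unsat w.r.t. T
   all branches close; clash {D, ¬D} at x₀
2. Hence ((B ⊔ D) ⊓ F) ⊑ ((∀s.¬D ⊔ (A ⊓ ¬A)) ⊔ C): entailed.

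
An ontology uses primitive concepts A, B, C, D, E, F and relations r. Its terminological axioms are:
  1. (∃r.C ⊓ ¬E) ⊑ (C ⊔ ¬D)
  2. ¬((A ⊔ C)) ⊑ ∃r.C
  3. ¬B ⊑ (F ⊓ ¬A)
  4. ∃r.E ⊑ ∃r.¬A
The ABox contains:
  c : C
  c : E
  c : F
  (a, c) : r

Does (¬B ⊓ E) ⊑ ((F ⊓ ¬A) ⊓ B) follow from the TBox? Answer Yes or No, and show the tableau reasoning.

1. (¬B ⊓ E) ⊑ ((F ⊓ ¬A) ⊓ B)  ⇔  ((¬B ⊓ E) ⊓ ((¬F ⊔ A) ⊔ ¬B)) unsat w.r.t. T
   apply at x₀: ¬B⊑(F ⊓ ¬A)
   open: L(x₀) ⊇ {C, E, F, ¬A, ¬B, …}
2. Hence (¬B ⊓ E) ⊑ ((F ⊓ ¬A) ⊓ B): not entailed.

No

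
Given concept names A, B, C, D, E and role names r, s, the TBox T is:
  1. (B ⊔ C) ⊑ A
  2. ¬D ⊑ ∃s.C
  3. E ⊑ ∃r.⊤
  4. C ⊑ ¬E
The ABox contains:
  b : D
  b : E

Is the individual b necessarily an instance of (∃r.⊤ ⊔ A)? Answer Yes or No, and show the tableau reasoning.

Yes

1. b : (∃r.⊤ ⊔ A)?  L(b) = {D, E} ∪ {(∀r.⊥ ⊓ ¬A)}
   clash {E, ¬E} at b — b ∈ (∃r.⊤ ⊔ A)
2. Hence b : (∃r.⊤ ⊔ A): entailed.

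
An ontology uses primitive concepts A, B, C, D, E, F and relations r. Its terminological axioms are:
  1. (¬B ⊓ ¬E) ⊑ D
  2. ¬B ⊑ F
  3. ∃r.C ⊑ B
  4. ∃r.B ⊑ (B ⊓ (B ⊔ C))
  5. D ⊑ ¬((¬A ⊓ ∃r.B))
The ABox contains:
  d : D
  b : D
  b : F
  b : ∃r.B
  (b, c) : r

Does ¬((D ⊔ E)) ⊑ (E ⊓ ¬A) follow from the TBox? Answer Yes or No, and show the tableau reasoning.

No

1. ¬((D ⊔ E)) ⊑ (E ⊓ ¬A)  ⇔  ((¬D ⊓ ¬E) ⊓ (¬E ⊔ A)) unsat w.r.t. T
   open: L(x₀) ⊇ {B, ¬D, ¬E, ∀r.¬B}
2. Hence ¬((D ⊔ E)) ⊑ (E ⊓ ¬A): not entailed.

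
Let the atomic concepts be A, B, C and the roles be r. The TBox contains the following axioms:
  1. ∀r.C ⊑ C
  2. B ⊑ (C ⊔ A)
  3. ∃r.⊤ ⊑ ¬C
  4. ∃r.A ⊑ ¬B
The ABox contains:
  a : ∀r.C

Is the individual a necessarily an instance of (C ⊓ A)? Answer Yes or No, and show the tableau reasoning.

No

1. a : (C ⊓ A)?  L(a) = {∀r.C} ∪ {(¬C ⊔ ¬A)}
   apply at a: ∀r.C⊑C
   open: L(a) ⊇ {C, ¬A, ¬B, ∀r.C, ∀r.⊥} — a ∉ (C ⊓ A) possible
2. Hence a : (C ⊓ A): not entailed.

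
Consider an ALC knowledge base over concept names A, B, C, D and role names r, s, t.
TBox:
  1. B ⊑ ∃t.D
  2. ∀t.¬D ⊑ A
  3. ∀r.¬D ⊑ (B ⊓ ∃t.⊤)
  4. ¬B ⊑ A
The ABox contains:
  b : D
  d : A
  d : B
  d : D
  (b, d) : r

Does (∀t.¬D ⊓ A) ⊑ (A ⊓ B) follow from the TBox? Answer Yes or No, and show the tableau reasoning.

No

1. (∀t.¬D ⊓ A) ⊑ (A ⊓ B)  ⇔  ((∀t.¬D ⊓ A) ⊓ (¬A ⊔ ¬B)) unsat w.r.t. T
   open: L(x₀) ⊇ {A, ¬B, ∀t.¬D, ∃r.D} (+ ∃-successors)
2. Hence (∀t.¬D ⊓ A) ⊑ (A ⊓ B): not entailed.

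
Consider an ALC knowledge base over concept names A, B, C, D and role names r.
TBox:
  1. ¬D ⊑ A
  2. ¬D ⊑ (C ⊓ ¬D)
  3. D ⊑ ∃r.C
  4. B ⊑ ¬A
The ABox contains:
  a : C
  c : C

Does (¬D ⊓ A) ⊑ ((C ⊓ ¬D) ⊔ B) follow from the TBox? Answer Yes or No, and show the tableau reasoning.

Yes

1. (¬D ⊓ A) ⊑ ((C ⊓ ¬D) ⊔ B)  ⇔  ((¬D ⊓ A) ⊓ ((¬C ⊔ D) ⊓ ¬B)) unsat w.r.t. T
   all branches close; clash {D, ¬D} at x₀
2. Hence (¬D ⊓ A) ⊑ ((C ⊓ ¬D) ⊔ B): entailed.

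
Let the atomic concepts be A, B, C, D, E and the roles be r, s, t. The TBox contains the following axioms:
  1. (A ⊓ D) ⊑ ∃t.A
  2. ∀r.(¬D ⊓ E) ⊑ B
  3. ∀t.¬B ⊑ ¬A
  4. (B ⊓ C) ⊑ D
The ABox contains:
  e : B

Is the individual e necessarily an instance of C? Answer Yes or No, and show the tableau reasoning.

1. e : C?  L(e) = {B} ∪ {¬C}
   open: L(e) ⊇ {B, ¬A, ¬C, ∃t.B} (+ ∃-successors) — e ∉ C possible
2. Hence e : C: not entailed.

No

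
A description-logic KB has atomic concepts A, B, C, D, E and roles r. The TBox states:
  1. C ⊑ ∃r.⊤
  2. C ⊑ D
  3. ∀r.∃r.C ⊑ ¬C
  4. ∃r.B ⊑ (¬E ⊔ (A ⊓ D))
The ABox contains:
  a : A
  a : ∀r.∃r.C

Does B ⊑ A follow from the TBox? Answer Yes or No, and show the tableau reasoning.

1. B ⊑ A  ⇔  (B ⊓ ¬A) unsat w.r.t. T
   open: L(x₀) ⊇ {B, ¬A, ¬C, ∀r.¬B}
2. Hence B ⊑ A: not entailed.

No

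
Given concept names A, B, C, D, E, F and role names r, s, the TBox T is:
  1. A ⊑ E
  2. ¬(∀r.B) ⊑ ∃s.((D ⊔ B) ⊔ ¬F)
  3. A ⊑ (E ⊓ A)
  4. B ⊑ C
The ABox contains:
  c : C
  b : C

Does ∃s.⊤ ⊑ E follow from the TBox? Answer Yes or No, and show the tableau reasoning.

1. ∃s.⊤ ⊑ E  ⇔  (∃s.⊤ ⊓ ¬E) unsat w.r.t. T
   open: L(x₀) ⊇ {¬A, ¬B, ¬E, ∀r.B, ∃s.⊤} (+ ∃-successors)
2. Hence ∃s.⊤ ⊑ E: not entailed.

No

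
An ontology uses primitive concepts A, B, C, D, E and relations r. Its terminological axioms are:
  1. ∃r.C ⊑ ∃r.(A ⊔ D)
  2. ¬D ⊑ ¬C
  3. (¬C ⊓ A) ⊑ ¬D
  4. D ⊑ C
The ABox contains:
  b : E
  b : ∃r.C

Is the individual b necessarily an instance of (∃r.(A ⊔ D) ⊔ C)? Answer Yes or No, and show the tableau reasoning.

Yes

1. b : (∃r.(A ⊔ D) ⊔ C)?  L(b) = {E, ∃r.C} ∪ {(∀r.(¬A ⊓ ¬D) ⊓ ¬C)}
   clash {C, ¬C} at b — b ∈ (∃r.(A ⊔ D) ⊔ C)
2. Hence b : (∃r.(A ⊔ D) ⊔ C): entailed.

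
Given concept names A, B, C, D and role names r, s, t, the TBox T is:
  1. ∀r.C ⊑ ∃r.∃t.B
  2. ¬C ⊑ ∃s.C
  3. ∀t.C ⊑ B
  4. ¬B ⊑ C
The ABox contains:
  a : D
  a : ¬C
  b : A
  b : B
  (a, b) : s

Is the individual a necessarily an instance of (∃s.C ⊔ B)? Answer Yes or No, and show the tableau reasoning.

1. a : (∃s.C ⊔ B)?  L(a) = {D, ¬C} ∪ {(∀s.¬C ⊓ ¬B)}
   clash {C, ¬C} at a — a ∈ (∃s.C ⊔ B)
2. Hence a : (∃s.C ⊔ B): entailed.

Yes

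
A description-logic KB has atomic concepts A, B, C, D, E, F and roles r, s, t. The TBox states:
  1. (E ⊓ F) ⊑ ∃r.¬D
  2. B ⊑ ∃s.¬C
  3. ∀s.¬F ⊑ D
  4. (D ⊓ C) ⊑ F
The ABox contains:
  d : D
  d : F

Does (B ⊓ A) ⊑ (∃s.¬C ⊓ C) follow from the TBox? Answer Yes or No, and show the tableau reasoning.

No

1. (B ⊓ A) ⊑ (∃s.¬C ⊓ C)  ⇔  ((B ⊓ A) ⊓ (∀s.C ⊔ ¬C)) unsat w.r.t. T
   apply at x₀: B⊑∃s.¬C
   open: L(x₀) ⊇ {A, B, ¬C, ¬E, ∃s.F, …} (+ ∃-successors)
2. Hence (B ⊓ A) ⊑ (∃s.¬C ⊓ C): not entailed.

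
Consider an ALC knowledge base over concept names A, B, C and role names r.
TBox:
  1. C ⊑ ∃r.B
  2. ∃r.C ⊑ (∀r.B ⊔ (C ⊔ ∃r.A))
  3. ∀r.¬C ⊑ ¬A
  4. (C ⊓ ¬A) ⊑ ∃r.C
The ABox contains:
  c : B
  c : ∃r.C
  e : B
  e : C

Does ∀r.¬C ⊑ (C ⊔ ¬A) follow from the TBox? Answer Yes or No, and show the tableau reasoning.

Yes

1. ∀r.¬C ⊑ (C ⊔ ¬A)  ⇔  (∀r.¬C ⊓ (¬C ⊓ A)) unsat w.r.t. T
   all branches close; clash {A, ¬A} at x₀
2. Hence ∀r.¬C ⊑ (C ⊔ ¬A): entailed.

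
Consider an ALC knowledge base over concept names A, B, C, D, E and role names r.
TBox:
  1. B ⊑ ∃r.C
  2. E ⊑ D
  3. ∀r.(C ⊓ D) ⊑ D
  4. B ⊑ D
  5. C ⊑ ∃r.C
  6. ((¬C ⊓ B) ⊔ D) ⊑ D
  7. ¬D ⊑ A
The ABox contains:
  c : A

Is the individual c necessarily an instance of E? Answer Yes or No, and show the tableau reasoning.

No

1. c : E?  L(c) = {A} ∪ {¬E}
   open: L(c) ⊇ {A, ¬B, ¬C, ¬D, ¬E, …} (+ ∃-successors) — c ∉ E possible
2. Hence c : E: not entailed.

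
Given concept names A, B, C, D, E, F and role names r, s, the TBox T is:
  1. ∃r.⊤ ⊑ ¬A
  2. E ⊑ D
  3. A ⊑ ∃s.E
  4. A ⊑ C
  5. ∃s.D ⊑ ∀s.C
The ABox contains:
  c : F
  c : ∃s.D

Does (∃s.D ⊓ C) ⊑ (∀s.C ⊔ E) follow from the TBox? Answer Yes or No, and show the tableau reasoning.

1. (∃s.D ⊓ C) ⊑ (∀s.C ⊔ E)  ⇔  ((∃s.D ⊓ C) ⊓ (∃s.¬C ⊓ ¬E)) unsat w.r.t. T
   all branches close; clash {C, ¬C} at an ∃-successor
2. Hence (∃s.D ⊓ C) ⊑ (∀s.C ⊔ E): entailed.

Yes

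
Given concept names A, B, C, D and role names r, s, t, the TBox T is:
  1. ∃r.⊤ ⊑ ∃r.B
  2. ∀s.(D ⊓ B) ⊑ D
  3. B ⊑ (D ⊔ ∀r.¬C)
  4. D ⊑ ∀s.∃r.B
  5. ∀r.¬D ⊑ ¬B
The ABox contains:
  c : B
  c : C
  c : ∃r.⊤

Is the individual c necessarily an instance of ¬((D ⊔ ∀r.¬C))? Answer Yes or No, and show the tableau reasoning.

No

1. c : ¬((D ⊔ ∀r.¬C))?  L(c) = {B, C, ∃r.⊤} ∪ {(D ⊔ ∀r.¬C)}
   apply at c: ∃r.⊤⊑∃r.B
   open: L(c) ⊇ {B, C, D, ∀s.∃r.B, ∃r.B, …} (+ ∃-successors) — c ∉ ¬((D ⊔ ∀r.¬C)) possible
2. Hence c : ¬((D ⊔ ∀r.¬C)): not entailed.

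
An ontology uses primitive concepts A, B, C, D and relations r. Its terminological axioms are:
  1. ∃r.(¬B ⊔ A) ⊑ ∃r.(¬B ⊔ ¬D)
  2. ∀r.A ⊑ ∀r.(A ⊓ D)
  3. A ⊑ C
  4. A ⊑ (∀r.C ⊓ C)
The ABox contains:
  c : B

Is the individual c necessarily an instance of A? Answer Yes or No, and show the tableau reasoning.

1. c : A?  L(c) = {B} ∪ {¬A}
   open: L(c) ⊇ {B, ¬A, ∀r.(B ⊓ ¬A), ∃r.¬A} (+ ∃-successors) — c ∉ A possible
2. Hence c : A: not entailed.

No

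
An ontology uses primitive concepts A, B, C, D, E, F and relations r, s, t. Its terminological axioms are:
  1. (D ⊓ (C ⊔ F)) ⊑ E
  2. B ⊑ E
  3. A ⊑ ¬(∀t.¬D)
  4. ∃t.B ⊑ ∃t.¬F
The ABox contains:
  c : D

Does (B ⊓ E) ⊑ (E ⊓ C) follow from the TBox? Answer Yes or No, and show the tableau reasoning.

No

1. (B ⊓ E) ⊑ (E ⊓ C)  ⇔  ((B ⊓ E) ⊓ (¬E ⊔ ¬C)) unsat w.r.t. T
   open: L(x₀) ⊇ {B, E, ¬A, ¬C, ∀t.¬B}
2. Hence (B ⊓ E) ⊑ (E ⊓ C): not entailed.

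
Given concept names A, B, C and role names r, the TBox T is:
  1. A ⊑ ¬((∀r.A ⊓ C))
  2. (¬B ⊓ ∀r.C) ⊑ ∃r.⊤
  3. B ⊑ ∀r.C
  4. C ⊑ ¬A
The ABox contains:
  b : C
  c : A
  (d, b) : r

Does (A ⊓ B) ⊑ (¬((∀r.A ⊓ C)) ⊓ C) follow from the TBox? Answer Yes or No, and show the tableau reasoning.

No

1. (A ⊓ B) ⊑ (¬((∀r.A ⊓ C)) ⊓ C)  ⇔  ((A ⊓ B) ⊓ ((∀r.A ⊓ C) ⊔ ¬C)) unsat w.r.t. T
   apply at x₀: A⊑¬((∀r.A ⊓ C)); B⊑∀r.C
   open: L(x₀) ⊇ {A, B, ¬C, ∀r.C}
2. Hence (A ⊓ B) ⊑ (¬((∀r.A ⊓ C)) ⊓ C): not entailed.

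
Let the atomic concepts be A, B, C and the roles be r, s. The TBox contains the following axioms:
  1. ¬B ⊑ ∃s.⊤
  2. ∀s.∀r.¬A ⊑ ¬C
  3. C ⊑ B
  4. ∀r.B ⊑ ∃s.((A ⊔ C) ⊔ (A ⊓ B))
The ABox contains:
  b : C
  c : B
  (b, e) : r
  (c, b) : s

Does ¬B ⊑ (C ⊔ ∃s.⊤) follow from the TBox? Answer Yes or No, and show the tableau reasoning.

Yes

1. ¬B ⊑ (C ⊔ ∃s.⊤)  ⇔  (¬B ⊓ (¬C ⊓ ∀s.⊥)) unsat w.r.t. T
   all branches close; clash ⊥ at an ∃-successor
2. Hence ¬B ⊑ (C ⊔ ∃s.⊤): entailed.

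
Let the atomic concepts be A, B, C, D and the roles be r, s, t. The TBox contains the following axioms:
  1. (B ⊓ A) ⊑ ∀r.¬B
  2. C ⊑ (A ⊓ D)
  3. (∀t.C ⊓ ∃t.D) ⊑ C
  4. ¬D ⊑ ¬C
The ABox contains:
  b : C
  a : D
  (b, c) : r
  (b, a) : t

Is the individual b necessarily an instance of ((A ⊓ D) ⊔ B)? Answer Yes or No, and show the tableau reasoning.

Yes

1. b : ((A ⊓ D) ⊔ B)?  L(b) = {C} ∪ {((¬A ⊔ ¬D) ⊓ ¬B)}
   clash {C, ¬C} at b — b ∈ ((A ⊓ D) ⊔ B)
2. Hence b : ((A ⊓ D) ⊔ B): entailed.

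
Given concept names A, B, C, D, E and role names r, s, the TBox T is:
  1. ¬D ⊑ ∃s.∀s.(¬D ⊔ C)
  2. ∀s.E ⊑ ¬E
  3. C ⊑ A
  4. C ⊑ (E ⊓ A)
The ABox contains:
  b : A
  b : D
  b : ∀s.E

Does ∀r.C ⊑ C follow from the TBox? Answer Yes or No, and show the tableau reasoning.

1. ∀r.C ⊑ C  ⇔  (∀r.C ⊓ ¬C) unsat w.r.t. T
   open: L(x₀) ⊇ {D, ¬C, ∀r.C, ∃s.¬E} (+ ∃-successors)
2. Hence ∀r.C ⊑ C: not entailed.

No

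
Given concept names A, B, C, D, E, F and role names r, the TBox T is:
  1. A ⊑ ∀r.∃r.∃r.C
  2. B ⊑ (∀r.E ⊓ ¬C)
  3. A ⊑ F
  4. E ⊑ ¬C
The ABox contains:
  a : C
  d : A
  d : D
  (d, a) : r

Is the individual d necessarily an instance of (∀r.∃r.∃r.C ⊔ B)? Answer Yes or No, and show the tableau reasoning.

Yes

1. d : (∀r.∃r.∃r.C ⊔ B)?  L(d) = {A, D} ∪ {(∃r.∀r.∀r.¬C ⊓ ¬B)}
   clash {C, ¬C} at an ∃-successor — d ∈ (∀r.∃r.∃r.C ⊔ B)
2. Hence d : (∀r.∃r.∃r.C ⊔ B): entailed.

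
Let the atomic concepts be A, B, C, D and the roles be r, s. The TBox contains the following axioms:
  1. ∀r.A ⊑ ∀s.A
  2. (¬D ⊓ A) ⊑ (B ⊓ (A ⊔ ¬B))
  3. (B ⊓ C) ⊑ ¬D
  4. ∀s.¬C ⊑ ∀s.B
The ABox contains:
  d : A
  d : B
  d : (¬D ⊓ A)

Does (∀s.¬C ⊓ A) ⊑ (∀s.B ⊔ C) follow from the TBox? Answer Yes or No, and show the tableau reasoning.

1. (∀s.¬C ⊓ A) ⊑ (∀s.B ⊔ C)  ⇔  ((∀s.¬C ⊓ A) ⊓ (∃s.¬B ⊓ ¬C)) unsat w.r.t. T
   all branches close; clash {B, ¬B} at an ∃-successor
2. Hence (∀s.¬C ⊓ A) ⊑ (∀s.B ⊔ C): entailed.

Yes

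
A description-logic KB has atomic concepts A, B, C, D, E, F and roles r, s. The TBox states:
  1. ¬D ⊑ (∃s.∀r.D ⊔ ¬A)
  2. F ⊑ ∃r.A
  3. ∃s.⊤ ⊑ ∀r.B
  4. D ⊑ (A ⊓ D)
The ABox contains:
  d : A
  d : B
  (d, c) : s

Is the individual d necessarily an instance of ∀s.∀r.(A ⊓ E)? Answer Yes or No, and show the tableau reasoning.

1. d : ∀s.∀r.(A ⊓ E)?  L(d) = {A, B} ∪ {∃s.∃r.(¬A ⊔ ¬E)}
   open: L(d) ⊇ {A, B, ¬D, ¬F, ∀r.B, …} (+ ∃-successors) — d ∉ ∀s.∀r.(A ⊓ E) possible
2. Hence d : ∀s.∀r.(A ⊓ E): not entailed.

No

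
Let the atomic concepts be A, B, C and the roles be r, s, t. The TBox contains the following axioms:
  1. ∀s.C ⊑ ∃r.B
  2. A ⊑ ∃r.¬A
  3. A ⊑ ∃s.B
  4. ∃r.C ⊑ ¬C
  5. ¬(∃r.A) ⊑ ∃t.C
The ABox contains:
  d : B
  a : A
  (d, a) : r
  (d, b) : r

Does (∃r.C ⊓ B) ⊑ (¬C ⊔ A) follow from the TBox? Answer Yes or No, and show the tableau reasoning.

1. (∃r.C ⊓ B) ⊑ (¬C ⊔ A)  ⇔  ((∃r.C ⊓ B) ⊓ (C ⊓ ¬A)) unsat w.r.t. T
   all branches close; clash {C, ¬C} at x₀
2. Hence (∃r.C ⊓ B) ⊑ (¬C ⊔ A): entailed.

Yes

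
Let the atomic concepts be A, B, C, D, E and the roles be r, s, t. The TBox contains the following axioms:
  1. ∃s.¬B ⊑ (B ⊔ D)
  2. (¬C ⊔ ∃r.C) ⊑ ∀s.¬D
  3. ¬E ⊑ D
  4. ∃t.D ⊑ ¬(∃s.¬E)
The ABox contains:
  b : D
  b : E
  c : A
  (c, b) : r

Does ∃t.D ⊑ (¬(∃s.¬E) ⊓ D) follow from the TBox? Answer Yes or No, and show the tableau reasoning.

No

1. ∃t.D ⊑ (¬(∃s.¬E) ⊓ D)  ⇔  (∃t.D ⊓ (∃s.¬E ⊔ ¬D)) unsat w.r.t. T
   apply at x₀: ∃t.D⊑¬(∃s.¬E)
   open: L(x₀) ⊇ {C, E, ¬D, ∀r.¬C, ∀s.B, …} (+ ∃-successors)
2. Hence ∃t.D ⊑ (¬(∃s.¬E) ⊓ D): not entailed.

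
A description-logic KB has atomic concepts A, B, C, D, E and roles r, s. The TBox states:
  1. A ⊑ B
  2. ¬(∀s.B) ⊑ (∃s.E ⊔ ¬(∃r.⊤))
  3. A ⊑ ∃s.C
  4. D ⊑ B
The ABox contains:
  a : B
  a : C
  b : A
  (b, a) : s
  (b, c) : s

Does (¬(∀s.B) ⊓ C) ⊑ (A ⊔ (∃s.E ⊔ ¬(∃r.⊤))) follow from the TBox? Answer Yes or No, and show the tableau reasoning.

1. (¬(∀s.B) ⊓ C) ⊑ (A ⊔ (∃s.E ⊔ ¬(∃r.⊤)))  ⇔  ((∃s.¬B ⊓ C) ⊓ (¬A ⊓ (∀s.¬E ⊓ ∃r.⊤))) unsat w.r.t. T
   all branches close; clash ⊥ at an ∃-successor
2. Hence (¬(∀s.B) ⊓ C) ⊑ (A ⊔ (∃s.E ⊔ ¬(∃r.⊤))): entailed.

Yes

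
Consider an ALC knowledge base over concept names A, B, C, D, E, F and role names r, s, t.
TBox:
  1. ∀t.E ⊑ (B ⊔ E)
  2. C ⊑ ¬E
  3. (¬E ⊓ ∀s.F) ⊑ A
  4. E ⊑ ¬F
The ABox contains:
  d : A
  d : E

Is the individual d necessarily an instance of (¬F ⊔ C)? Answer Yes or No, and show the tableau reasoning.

Yes

1. d : (¬F ⊔ C)?  L(d) = {A, E} ∪ {(F ⊓ ¬C)}
   clash {F, ¬F} at d — d ∈ (¬F ⊔ C)
2. Hence d : (¬F ⊔ C): entailed.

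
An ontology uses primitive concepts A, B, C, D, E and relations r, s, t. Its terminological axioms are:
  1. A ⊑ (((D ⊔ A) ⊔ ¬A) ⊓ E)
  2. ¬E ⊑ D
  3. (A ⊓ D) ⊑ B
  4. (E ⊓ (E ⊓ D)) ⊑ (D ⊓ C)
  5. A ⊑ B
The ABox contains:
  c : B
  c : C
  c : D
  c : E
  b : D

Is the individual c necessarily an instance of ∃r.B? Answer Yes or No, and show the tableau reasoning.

No

1. c : ∃r.B?  L(c) = {B, C, D, E} ∪ {∀r.¬B}
   open: L(c) ⊇ {B, C, D, E, ¬A, …} — c ∉ ∃r.B possible
2. Hence c : ∃r.B: not entailed.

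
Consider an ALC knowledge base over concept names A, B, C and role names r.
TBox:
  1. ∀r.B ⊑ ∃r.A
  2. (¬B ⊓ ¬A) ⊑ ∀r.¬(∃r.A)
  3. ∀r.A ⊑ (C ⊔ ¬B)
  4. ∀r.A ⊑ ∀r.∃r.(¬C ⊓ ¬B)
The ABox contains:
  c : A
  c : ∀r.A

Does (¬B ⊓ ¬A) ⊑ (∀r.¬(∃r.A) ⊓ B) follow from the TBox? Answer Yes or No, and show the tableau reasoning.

No

1. (¬B ⊓ ¬A) ⊑ (∀r.¬(∃r.A) ⊓ B)  ⇔  ((¬B ⊓ ¬A) ⊓ (∃r.∃r.A ⊔ ¬B)) unsat w.r.t. T
   apply at x₀: (¬B ⊓ ¬A)⊑∀r.¬(∃r.A)
   open: L(x₀) ⊇ {¬A, ¬B, ∀r.∀r.¬A, ∃r.¬A, ∃r.¬B} (+ ∃-successors)
2. Hence (¬B ⊓ ¬A) ⊑ (∀r.¬(∃r.A) ⊓ B): not entailed.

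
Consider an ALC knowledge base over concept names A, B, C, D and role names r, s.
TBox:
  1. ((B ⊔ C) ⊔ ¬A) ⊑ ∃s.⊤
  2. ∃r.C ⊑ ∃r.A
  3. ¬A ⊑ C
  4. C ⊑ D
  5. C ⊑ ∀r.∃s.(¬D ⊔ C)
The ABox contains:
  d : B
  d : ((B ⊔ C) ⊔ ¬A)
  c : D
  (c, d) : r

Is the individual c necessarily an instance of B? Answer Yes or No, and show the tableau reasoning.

1. c : B?  L(c) = {D} ∪ {¬B}
   open: L(c) ⊇ {A, D, ¬B, ¬C, ∀r.¬C} — c ∉ B possible
2. Hence c : B: not entailed.

No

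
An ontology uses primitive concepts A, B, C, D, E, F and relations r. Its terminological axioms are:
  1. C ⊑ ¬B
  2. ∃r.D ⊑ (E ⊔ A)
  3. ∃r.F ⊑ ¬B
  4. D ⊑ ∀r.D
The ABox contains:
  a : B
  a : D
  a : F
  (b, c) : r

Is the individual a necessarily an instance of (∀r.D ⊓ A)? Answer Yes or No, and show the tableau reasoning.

1. a : (∀r.D ⊓ A)?  L(a) = {B, D, F} ∪ {(∃r.¬D ⊔ ¬A)}
   apply at a: D⊑∀r.D
   open: L(a) ⊇ {B, D, F, ¬A, ¬C, …} — a ∉ (∀r.D ⊓ A) possible
2. Hence a : (∀r.D ⊓ A): not entailed.

No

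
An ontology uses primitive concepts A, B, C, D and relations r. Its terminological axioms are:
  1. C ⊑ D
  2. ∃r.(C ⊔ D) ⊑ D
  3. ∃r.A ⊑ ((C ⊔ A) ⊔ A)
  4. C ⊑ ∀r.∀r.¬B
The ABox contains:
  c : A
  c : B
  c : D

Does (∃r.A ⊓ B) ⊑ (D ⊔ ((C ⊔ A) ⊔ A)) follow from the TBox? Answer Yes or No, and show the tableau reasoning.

Yes

1. (∃r.A ⊓ B) ⊑ (D ⊔ ((C ⊔ A) ⊔ A))  ⇔  ((∃r.A ⊓ B) ⊓ (¬D ⊓ ((¬C ⊓ ¬A) ⊓ ¬A))) unsat w.r.t. T
   all branches close; clash {A, ¬A} at x₀
2. Hence (∃r.A ⊓ B) ⊑ (D ⊔ ((C ⊔ A) ⊔ A)): entailed.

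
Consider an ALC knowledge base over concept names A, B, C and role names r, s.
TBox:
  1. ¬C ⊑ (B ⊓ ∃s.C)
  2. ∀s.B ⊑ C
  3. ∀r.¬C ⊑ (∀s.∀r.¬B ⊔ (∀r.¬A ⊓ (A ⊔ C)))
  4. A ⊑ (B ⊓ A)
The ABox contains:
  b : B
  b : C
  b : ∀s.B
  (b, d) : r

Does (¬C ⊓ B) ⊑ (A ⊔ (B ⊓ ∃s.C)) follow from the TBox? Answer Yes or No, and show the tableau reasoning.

1. (¬C ⊓ B) ⊑ (A ⊔ (B ⊓ ∃s.C))  ⇔  ((¬C ⊓ B) ⊓ (¬A ⊓ (¬B ⊔ ∀s.¬C))) unsat w.r.t. T
   all branches close; clash {C, ¬C} at x₀
2. Hence (¬C ⊓ B) ⊑ (A ⊔ (B ⊓ ∃s.C)): entailed.

Yes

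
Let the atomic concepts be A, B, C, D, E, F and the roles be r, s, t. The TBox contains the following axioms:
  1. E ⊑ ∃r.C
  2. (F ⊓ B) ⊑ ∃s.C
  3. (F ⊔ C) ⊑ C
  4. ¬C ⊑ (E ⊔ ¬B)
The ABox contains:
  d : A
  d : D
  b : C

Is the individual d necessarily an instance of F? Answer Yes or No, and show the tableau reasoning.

1. d : F?  L(d) = {A, D} ∪ {¬F}
   open: L(d) ⊇ {A, D, ¬B, ¬C, ¬E, …} — d ∉ F possible
2. Hence d : F: not entailed.

No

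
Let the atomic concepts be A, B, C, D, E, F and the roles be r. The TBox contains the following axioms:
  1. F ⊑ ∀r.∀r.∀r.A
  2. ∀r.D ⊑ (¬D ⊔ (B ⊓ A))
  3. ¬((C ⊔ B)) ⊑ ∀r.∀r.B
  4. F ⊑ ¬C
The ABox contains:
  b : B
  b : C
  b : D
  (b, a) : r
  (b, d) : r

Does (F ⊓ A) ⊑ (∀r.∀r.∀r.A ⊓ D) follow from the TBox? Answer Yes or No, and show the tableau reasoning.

1. (F ⊓ A) ⊑ (∀r.∀r.∀r.A ⊓ D)  ⇔  ((F ⊓ A) ⊓ (∃r.∃r.∃r.¬A ⊔ ¬D)) unsat w.r.t. T
   apply at x₀: F⊑∀r.∀r.∀r.A; F⊑¬C
   open: L(x₀) ⊇ {A, B, F, ¬C, ¬D, …} (+ ∃-successors)
2. Hence (F ⊓ A) ⊑ (∀r.∀r.∀r.A ⊓ D): not entailed.

No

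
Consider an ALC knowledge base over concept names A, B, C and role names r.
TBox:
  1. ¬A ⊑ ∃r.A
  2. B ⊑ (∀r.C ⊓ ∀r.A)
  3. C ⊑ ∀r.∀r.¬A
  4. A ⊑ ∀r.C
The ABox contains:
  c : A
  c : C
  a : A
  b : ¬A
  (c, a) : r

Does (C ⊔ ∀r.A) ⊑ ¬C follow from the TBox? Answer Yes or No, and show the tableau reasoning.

1. (C ⊔ ∀r.A) ⊑ ¬C  ⇔  ((C ⊔ ∀r.A) ⊓ C) unsat w.r.t. T
   apply at x₀: C⊑∀r.∀r.¬A
   open: L(x₀) ⊇ {A, C, ¬B, ∀r.C, ∀r.∀r.¬A}
2. Hence (C ⊔ ∀r.A) ⊑ ¬C: not entailed.

No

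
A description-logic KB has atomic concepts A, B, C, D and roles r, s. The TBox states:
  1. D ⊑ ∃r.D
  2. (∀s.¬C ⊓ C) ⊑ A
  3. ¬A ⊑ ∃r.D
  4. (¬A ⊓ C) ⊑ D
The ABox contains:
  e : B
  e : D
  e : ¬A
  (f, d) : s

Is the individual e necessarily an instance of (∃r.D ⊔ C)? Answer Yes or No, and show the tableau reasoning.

1. e : (∃r.D ⊔ C)?  L(e) = {B, D, ¬A} ∪ {(∀r.¬D ⊓ ¬C)}
   clash {A, ¬A} at e — e ∈ (∃r.D ⊔ C)
2. Hence e : (∃r.D ⊔ C): entailed.

Yes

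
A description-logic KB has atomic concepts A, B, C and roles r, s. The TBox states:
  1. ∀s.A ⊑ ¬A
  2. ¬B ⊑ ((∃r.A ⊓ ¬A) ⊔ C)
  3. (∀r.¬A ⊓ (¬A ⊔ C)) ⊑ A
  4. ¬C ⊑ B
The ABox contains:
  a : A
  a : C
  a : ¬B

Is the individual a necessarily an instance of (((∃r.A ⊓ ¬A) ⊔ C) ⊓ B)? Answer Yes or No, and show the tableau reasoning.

No

1. a : (((∃r.A ⊓ ¬A) ⊔ C) ⊓ B)?  L(a) = {A, C, ¬B} ∪ {(((∀r.¬A ⊔ A) ⊓ ¬C) ⊔ ¬B)}
   apply at a: ¬B⊑((∃r.A ⊓ ¬A) ⊔ C)
   open: L(a) ⊇ {A, C, ¬B, ∃s.¬A} (+ ∃-successors) — a ∉ (((∃r.A ⊓ ¬A) ⊔ C) ⊓ B) possible
2. Hence a : (((∃r.A ⊓ ¬A) ⊔ C) ⊓ B): not entailed.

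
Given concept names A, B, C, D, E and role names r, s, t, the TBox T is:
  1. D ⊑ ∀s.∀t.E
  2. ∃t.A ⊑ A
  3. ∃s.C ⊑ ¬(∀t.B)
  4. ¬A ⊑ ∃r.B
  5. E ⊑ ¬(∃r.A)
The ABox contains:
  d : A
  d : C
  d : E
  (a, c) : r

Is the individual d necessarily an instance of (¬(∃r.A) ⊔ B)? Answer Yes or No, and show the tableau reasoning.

1. d : (¬(∃r.A) ⊔ B)?  L(d) = {A, C, E} ∪ {(∃r.A ⊓ ¬B)}
   clash {A, ¬A} at an ∃-successor — d ∈ (¬(∃r.A) ⊔ B)
2. Hence d : (¬(∃r.A) ⊔ B): entailed.

Yes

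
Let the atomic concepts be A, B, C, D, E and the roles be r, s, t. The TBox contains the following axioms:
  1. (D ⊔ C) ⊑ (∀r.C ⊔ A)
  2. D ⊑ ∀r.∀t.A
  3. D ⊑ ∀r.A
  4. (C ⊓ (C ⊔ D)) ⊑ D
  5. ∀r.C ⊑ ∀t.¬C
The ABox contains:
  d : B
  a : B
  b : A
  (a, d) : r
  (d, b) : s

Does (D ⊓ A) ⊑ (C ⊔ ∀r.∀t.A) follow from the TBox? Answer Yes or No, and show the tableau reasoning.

1. (D ⊓ A) ⊑ (C ⊔ ∀r.∀t.A)  ⇔  ((D ⊓ A) ⊓ (¬C ⊓ ∃r.∃t.¬A)) unsat w.r.t. T
   all branches close; clash {A, ¬A} at an ∃-successor
2. Hence (D ⊓ A) ⊑ (C ⊔ ∀r.∀t.A): entailed.

Yes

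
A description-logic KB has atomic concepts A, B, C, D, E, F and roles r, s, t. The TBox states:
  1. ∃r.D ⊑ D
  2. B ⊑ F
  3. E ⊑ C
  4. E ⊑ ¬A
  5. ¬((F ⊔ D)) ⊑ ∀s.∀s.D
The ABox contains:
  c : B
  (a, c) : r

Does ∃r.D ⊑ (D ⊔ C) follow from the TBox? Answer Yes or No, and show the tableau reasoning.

1. ∃r.D ⊑ (D ⊔ C)  ⇔  (∃r.D ⊓ (¬D ⊓ ¬C)) unsat w.r.t. T
   all branches close; clash {C, ¬C} at x₀
2. Hence ∃r.D ⊑ (D ⊔ C): entailed.

Yes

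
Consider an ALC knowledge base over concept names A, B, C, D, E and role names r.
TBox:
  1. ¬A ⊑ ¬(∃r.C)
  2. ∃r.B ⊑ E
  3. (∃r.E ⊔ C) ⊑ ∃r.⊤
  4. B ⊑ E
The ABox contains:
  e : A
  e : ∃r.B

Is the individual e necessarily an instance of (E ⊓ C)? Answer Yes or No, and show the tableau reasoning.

1. e : (E ⊓ C)?  L(e) = {A, ∃r.B} ∪ {(¬E ⊔ ¬C)}
   apply at e: ∃r.B⊑E
   open: L(e) ⊇ {A, E, ¬B, ¬C, ∃r.B, …} (+ ∃-successors) — e ∉ (E ⊓ C) possible
2. Hence e : (E ⊓ C): not entailed.

No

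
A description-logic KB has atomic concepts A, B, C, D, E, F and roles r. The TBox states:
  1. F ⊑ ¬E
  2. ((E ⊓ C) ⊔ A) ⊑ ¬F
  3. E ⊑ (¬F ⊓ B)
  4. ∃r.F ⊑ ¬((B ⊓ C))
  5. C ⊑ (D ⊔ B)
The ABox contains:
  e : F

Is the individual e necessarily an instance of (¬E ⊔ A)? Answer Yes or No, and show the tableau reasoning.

Yes

1. e : (¬E ⊔ A)?  L(e) = {F} ∪ {(E ⊓ ¬A)}
   clash {E, ¬E} at e — e ∈ (¬E ⊔ A)
2. Hence e : (¬E ⊔ A): entailed.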